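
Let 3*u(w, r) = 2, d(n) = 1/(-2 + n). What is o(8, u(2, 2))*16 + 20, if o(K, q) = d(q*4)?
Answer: 44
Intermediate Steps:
u(w, r) = ⅔ (u(w, r) = (⅓)*2 = ⅔)
o(K, q) = 1/(-2 + 4*q) (o(K, q) = 1/(-2 + q*4) = 1/(-2 + 4*q))
o(8, u(2, 2))*16 + 20 = (1/(2*(-1 + 2*(⅔))))*16 + 20 = (1/(2*(-1 + 4/3)))*16 + 20 = (1/(2*(⅓)))*16 + 20 = ((½)*3)*16 + 20 = (3/2)*16 + 20 = 24 + 20 = 44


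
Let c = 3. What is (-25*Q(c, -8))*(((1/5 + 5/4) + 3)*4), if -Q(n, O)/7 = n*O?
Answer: -74760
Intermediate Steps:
Q(n, O) = -7*O*n (Q(n, O) = -7*n*O = -7*O*n)
(-25*Q(c, -8))*(((1/5 + 5/4) + 3)*4) = (-(-175)*(-8)*3)*(((1/5 + 5/4) + 3)*4) = (-25*168)*(((1*(1/5) + 5*(1/4)) + 3)*4) = -4200*((1/5 + 5/4) + 3)*4 = -4200*(29/20 + 3)*4 = -18690*4 = -4200*89/5 = -74760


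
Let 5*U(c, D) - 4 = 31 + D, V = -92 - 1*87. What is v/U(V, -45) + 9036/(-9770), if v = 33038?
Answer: -80699833/4885 ≈ -16520.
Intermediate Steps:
V = -179 (V = -92 - 87 = -179)
U(c, D) = 7 + D/5 (U(c, D) = ⅘ + (31 + D)/5 = ⅘ + (31/5 + D/5) = 7 + D/5)
v/U(V, -45) + 9036/(-9770) = 33038/(7 + (⅕)*(-45)) + 9036/(-9770) = 33038/(7 - 9) + 9036*(-1/9770) = 33038/(-2) - 4518/4885 = 33038*(-½) - 4518/4885 = -16519 - 4518/4885 = -80699833/4885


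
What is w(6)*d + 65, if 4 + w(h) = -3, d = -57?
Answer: 464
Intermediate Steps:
w(h) = -7 (w(h) = -4 - 3 = -7)
w(6)*d + 65 = -7*(-57) + 65 = 399 + 65 = 464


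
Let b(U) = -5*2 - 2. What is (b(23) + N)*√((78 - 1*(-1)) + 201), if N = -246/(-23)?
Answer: -60*√70/23 ≈ -21.826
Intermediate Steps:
b(U) = -12 (b(U) = -10 - 2 = -12)
N = 246/23 (N = -246*(-1/23) = 246/23 ≈ 10.696)
(b(23) + N)*√((78 - 1*(-1)) + 201) = (-12 + 246/23)*√((78 - 1*(-1)) + 201) = -30*√((78 + 1) + 201)/23 = -30*√(79 + 201)/23 = -60*√70/23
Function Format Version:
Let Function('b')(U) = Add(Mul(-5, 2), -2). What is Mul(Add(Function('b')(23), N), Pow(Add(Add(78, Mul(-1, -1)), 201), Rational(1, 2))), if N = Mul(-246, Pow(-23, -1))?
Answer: Mul(Rational(-60, 23), Pow(70, Rational(1, 2))) ≈ -21.826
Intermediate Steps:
Function('b')(U) = -12 (Function('b')(U) = Add(-10, -2) = -12)
N = Rational(246, 23) (N = Mul(-246, Rational(-1, 23)) = Rational(246, 23) ≈ 10.696)
Mul(Add(Function('b')(23), N), Pow(Add(Add(78, Mul(-1, -1)), 201), Rational(1, 2))) = Mul(Add(-12, Rational(246, 23)), Pow(Add(Add(78, Mul(-1, -1)), 201), Rational(1, 2))) = Mul(Rational(-30, 23), Pow(Add(Add(78, 1), 201), Rational(1, 2))) = Mul(Rational(-30, 23), Pow(Add(79, 201), Rational(1, 2))) = Mul(Rational(-30, 23), Pow(280, Rational(1, 2))) = Mul(Rational(-30, 23), Mul(2, Pow(70, Rational(1, 2)))) = Mul(Rational(-60, 23), Pow(70, Rational(1, 2)))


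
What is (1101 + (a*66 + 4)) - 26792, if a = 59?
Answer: -21793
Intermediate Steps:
(1101 + (a*66 + 4)) - 26792 = (1101 + (59*66 + 4)) - 26792 = (1101 + (3894 + 4)) - 26792 = (1101 + 3898) - 26792 = 4999 - 26792 = -21793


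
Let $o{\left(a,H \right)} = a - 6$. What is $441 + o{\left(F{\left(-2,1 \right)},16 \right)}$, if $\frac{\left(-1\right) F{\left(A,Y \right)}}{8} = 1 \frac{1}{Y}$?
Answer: $427$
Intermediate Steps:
$F{\left(A,Y \right)} = - \frac{8}{Y}$ ($F{\left(A,Y \right)} = - 8 \cdot 1 \frac{1}{Y} = - \frac{8}{Y}$)
$o{\left(a,H \right)} = -6 + a$
$441 + o{\left(F{\left(-2,1 \right)},16 \right)} = 441 - \left(6 + \frac{8}{1}\right) = 441 - 14 = 427$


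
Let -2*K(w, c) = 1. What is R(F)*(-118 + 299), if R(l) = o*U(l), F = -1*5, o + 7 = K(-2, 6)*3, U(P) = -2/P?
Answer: -3077/5 ≈ -615.40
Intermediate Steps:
K(w, c) = -1/2 (K(w, c) = -1/2*1 = -1/2)
o = -17/2 (o = -7 - 1/2*3 = -7 - 3/2 = -17/2 ≈ -8.5000)
F = -5
R(l) = 17/l (R(l) = -(-17)/l = 17/l)
R(F)*(-118 + 299) = (17/(-5))*(-118 + 299) = (17*(-1/5))*181 = -17/5*181 = -3077/5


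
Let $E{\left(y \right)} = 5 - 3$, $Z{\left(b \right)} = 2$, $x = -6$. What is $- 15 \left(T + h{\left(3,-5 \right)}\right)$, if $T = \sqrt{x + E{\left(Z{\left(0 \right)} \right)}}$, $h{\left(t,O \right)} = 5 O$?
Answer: $375 - 30 i \approx 375.0 - 30.0 i$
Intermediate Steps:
$E{\left(y \right)} = 2$ ($E{\left(y \right)} = 5 - 3 = 2$)
$T = 2 i$ ($T = \sqrt{-6 + 2} = \sqrt{-4} = 2 i \approx 2.0 i$)
$- 15 \left(T + h{\left(3,-5 \right)}\right) = - 15 \left(2 i + 5 \left(-5\right)\right) = - 15 \left(2 i - 25\right) = - 15 \left(-25 + 2 i\right) = 375 - 30 i$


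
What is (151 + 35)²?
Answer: 34596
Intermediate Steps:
(151 + 35)² = 186² = 34596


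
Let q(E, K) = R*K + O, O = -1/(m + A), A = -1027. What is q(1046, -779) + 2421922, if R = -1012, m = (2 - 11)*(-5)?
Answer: 3152485141/982 ≈ 3.2103e+6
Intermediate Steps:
m = 45 (m = -9*(-5) = 45)
O = 1/982 (O = -1/(45 - 1027) = -1/(-982) = -1*(-1/982) = 1/982 ≈ 0.0010183)
q(E, K) = 1/982 - 1012*K (q(E, K) = -1012*K + 1/982 = 1/982 - 1012*K)
q(1046, -779) + 2421922 = (1/982 - 1012*(-779)) + 2421922 = (1/982 + 788348) + 2421922 = 774157737/982 + 2421922 = 3152485141/982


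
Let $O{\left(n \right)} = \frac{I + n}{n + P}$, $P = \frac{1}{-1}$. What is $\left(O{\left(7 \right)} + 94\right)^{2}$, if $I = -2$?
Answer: $\frac{323761}{36} \approx 8993.4$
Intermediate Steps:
$P = -1$
$O{\left(n \right)} = \frac{-2 + n}{-1 + n}$ ($O{\left(n \right)} = \frac{-2 + n}{n - 1} = \frac{-2 + n}{-1 + n}$)
$\left(O{\left(7 \right)} + 94\right)^{2} = \left(\frac{-2 + 7}{-1 + 7} + 94\right)^{2} = \left(\frac{1}{6} \cdot 5 + 94\right)^{2} = \left(\frac{5}{6} + 94\right)^{2} = \left(\frac{569}{6}\right)^{2} = \frac{323761}{36}$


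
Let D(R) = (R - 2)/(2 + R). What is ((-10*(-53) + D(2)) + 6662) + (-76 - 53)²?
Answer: 23833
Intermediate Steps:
D(R) = (-2 + R)/(2 + R)
((-10*(-53) + D(2)) + 6662) + (-76 - 53)² = ((-10*(-53) + (-2 + 2)/(2 + 2)) + 6662) + (-76 - 53)² = ((530 + 0/4) + 6662) + (-129)² = ((530 + (¼)*0) + 6662) + 16641 = ((530 + 0) + 6662) + 16641 = (530 + 6662) + 16641 = 7192 + 16641 = 23833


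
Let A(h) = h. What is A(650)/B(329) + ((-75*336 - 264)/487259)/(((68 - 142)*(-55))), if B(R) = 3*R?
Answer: 644509275766/978681628155 ≈ 0.65855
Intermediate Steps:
A(650)/B(329) + ((-75*336 - 264)/487259)/(((68 - 142)*(-55))) = 650/((3*329)) + ((-75*336 - 264)/487259)/(((68 - 142)*(-55))) = 650/987 + ((-25200 - 264)*(1/487259))/((-74*(-55))) = 650*(1/987) - 25464*1/487259/4070 = 650/987 - 25464/487259*1/4070 = 650/987 - 12732/991572065 = 644509275766/978681628155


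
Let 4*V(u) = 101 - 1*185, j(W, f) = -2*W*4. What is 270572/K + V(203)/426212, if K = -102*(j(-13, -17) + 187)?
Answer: -3391813429/372083076 ≈ -9.1157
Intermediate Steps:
j(W, f) = -8*W
V(u) = -21 (V(u) = (101 - 1*185)/4 = (101 - 185)/4 = (¼)*(-84) = -21)
K = -29682 (K = -102*(-8*(-13) + 187) = -102*(104 + 187) = -102*291 = -29682)
270572/K + V(203)/426212 = 270572/(-29682) - 21/426212 = 270572*(-1/29682) - 21*1/426212 = -7958/873 - 21/426212 = -3391813429/372083076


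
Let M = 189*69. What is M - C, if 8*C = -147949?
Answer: 252277/8 ≈ 31535.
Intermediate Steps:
C = -147949/8 (C = (1/8)*(-147949) = -147949/8 ≈ -18494.)
M = 13041
M - C = 13041 - 1*(-147949/8) = 13041 + 147949/8 = 252277/8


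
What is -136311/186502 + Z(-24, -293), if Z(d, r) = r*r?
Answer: 16010873887/186502 ≈ 85848.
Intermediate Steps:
Z(d, r) = r²
-136311/186502 + Z(-24, -293) = -136311/186502 + (-293)² = -136311*1/186502 + 85849 = -136311/186502 + 85849 = 16010873887/186502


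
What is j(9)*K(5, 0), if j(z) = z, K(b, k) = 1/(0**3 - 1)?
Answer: -9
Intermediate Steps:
K(b, k) = -1 (K(b, k) = 1/(0 - 1) = 1/(-1) = -1)
j(9)*K(5, 0) = 9*(-1) = -9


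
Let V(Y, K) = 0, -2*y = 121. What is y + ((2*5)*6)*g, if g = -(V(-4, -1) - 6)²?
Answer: -4441/2 ≈ -2220.5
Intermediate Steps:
y = -121/2 (y = -½*121 = -121/2 ≈ -60.500)
g = -36 (g = -(0 - 6)² = -1*(-6)² = -1*36 = -36)
y + ((2*5)*6)*g = -121/2 + ((2*5)*6)*(-36) = -121/2 + (10*6)*(-36) = -121/2 + 60*(-36) = -121/2 - 2160 = -4441/2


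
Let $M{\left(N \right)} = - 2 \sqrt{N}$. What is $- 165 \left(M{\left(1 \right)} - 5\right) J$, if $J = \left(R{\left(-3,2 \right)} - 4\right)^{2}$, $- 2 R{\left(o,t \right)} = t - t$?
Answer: $18480$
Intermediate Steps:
$R{\left(o,t \right)} = 0$ ($R{\left(o,t \right)} = - \frac{t - t}{2} = \left(- \frac{1}{2}\right) 0 = 0$)
$J = 16$ ($J = \left(0 - 4\right)^{2} = \left(-4\right)^{2} = 16$)
$- 165 \left(M{\left(1 \right)} - 5\right) J = - 165 \left(- 2 \sqrt{1} - 5\right) 16 = - 165 \left(\left(-2\right) 1 - 5\right) 16 = - 165 \left(-2 - 5\right) 16 = - 165 \left(\left(-7\right) 16\right) = \left(-165\right) \left(-112\right) = 18480$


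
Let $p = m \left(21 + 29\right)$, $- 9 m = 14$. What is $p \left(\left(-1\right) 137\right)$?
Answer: $\frac{95900}{9} \approx 10656.0$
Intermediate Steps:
$m = - \frac{14}{9}$ ($m = \left(- \frac{1}{9}\right) 14 = - \frac{14}{9} \approx -1.5556$)
$p = - \frac{700}{9}$ ($p = - \frac{14 \left(21 + 29\right)}{9} = \left(- \frac{14}{9}\right) 50 = - \frac{700}{9} \approx -77.778$)
$p \left(\left(-1\right) 137\right) = - \frac{700 \left(\left(-1\right) 137\right)}{9} = \left(- \frac{700}{9}\right) \left(-137\right) = \frac{95900}{9}$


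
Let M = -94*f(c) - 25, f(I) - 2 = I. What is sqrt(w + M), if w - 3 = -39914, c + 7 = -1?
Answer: 2*I*sqrt(9843) ≈ 198.42*I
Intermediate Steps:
c = -8 (c = -7 - 1 = -8)
f(I) = 2 + I
M = 539 (M = -94*(2 - 8) - 25 = -94*(-6) - 25 = 564 - 25 = 539)
w = -39911 (w = 3 - 39914 = -39911)
sqrt(w + M) = sqrt(-39911 + 539) = sqrt(-39372) = 2*I*sqrt(9843)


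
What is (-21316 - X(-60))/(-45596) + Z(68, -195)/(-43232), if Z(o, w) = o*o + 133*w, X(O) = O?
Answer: 472658937/492801568 ≈ 0.95913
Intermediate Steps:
Z(o, w) = o² + 133*w
(-21316 - X(-60))/(-45596) + Z(68, -195)/(-43232) = (-21316 - 1*(-60))/(-45596) + (68² + 133*(-195))/(-43232) = (-21316 + 60)*(-1/45596) + (4624 - 25935)*(-1/43232) = -21256*(-1/45596) - 21311*(-1/43232) = 5314/11399 + 21311/43232 = 472658937/492801568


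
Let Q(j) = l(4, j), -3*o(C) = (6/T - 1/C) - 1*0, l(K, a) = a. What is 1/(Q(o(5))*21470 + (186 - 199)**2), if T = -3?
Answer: 3/47741 ≈ 6.2839e-5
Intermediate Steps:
o(C) = 2/3 + 1/(3*C) (o(C) = -((6/(-3) - 1/C) - 1*0)/3 = -((6*(-1/3) - 1/C) + 0)/3 = -((-2 - 1/C) + 0)/3 = -(-2 - 1/C)/3 = 2/3 + 1/(3*C))
Q(j) = j
1/(Q(o(5))*21470 + (186 - 199)**2) = 1/(((1/3)*(1 + 2*5)/5)*21470 + (186 - 199)**2) = 1/(((1/3)*(1/5)*(1 + 10))*21470 + (-13)**2) = 1/(((1/3)*(1/5)*11)*21470 + 169) = 1/((11/15)*21470 + 169) = 1/(47234/3 + 169) = 1/(47741/3) = 3/47741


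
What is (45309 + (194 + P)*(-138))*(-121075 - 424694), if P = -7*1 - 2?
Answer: -10794765051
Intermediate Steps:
P = -9 (P = -7 - 2 = -9)
(45309 + (194 + P)*(-138))*(-121075 - 424694) = (45309 + (194 - 9)*(-138))*(-121075 - 424694) = (45309 + 185*(-138))*(-545769) = (45309 - 25530)*(-545769) = 19779*(-545769) = -10794765051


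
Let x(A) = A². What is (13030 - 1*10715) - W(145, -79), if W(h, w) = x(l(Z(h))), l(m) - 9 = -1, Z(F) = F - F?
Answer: 2251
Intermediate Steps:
Z(F) = 0
l(m) = 8 (l(m) = 9 - 1 = 8)
W(h, w) = 64 (W(h, w) = 8² = 64)
(13030 - 1*10715) - W(145, -79) = (13030 - 1*10715) - 1*64 = (13030 - 10715) - 64 = 2315 - 64 = 2251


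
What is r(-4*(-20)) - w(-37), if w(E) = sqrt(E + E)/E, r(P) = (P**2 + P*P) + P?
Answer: 12880 + I*sqrt(74)/37 ≈ 12880.0 + 0.2325*I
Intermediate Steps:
r(P) = P + 2*P**2 (r(P) = (P**2 + P**2) + P = 2*P**2 + P = P + 2*P**2)
w(E) = sqrt(2)/sqrt(E) (w(E) = sqrt(2*E)/E = (sqrt(2)*sqrt(E))/E = sqrt(2)/sqrt(E))
r(-4*(-20)) - w(-37) = (-4*(-20))*(1 + 2*(-4*(-20))) - sqrt(2)/sqrt(-37) = 80*(1 + 2*80) - sqrt(2)*(-I*sqrt(37)/37) = 80*(1 + 160) - (-1)*I*sqrt(74)/37 = 80*161 + I*sqrt(74)/37 = 12880 + I*sqrt(74)/37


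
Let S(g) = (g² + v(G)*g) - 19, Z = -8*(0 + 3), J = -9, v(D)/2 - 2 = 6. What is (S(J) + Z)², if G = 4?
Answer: 11236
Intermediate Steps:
v(D) = 16 (v(D) = 4 + 2*6 = 4 + 12 = 16)
Z = -24 (Z = -8*3 = -24)
S(g) = -19 + g² + 16*g (S(g) = (g² + 16*g) - 19 = -19 + g² + 16*g)
(S(J) + Z)² = ((-19 + (-9)² + 16*(-9)) - 24)² = ((-19 + 81 - 144) - 24)² = (-82 - 24)² = (-106)² = 11236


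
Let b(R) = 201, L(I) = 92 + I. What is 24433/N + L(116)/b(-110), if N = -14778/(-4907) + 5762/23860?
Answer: 287533987677086/38278160007 ≈ 7511.7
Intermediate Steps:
N = 190438607/58540510 (N = -14778*(-1/4907) + 5762*(1/23860) = 14778/4907 + 2881/11930 = 190438607/58540510 ≈ 3.2531)
24433/N + L(116)/b(-110) = 24433/(190438607/58540510) + (92 + 116)/201 = 24433*(58540510/190438607) + 208*(1/201) = 1430320280830/190438607 + 208/201 = 287533987677086/38278160007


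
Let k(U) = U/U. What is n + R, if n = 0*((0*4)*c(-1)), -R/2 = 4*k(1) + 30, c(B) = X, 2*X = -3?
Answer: -68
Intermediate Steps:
k(U) = 1
X = -3/2 (X = (1/2)*(-3) = -3/2 ≈ -1.5000)
c(B) = -3/2
R = -68 (R = -2*(4*1 + 30) = -2*(4 + 30) = -2*34 = -68)
n = 0 (n = 0*((0*4)*(-3/2)) = 0*(0*(-3/2)) = 0*0 = 0)
n + R = 0 - 68 = -68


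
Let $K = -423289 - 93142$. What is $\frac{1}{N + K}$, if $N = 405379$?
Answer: $- \frac{1}{111052} \approx -9.0048 \cdot 10^{-6}$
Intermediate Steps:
$K = -516431$ ($K = -423289 - 93142 = -516431$)
$\frac{1}{N + K} = \frac{1}{405379 - 516431} = \frac{1}{-111052} = - \frac{1}{111052}$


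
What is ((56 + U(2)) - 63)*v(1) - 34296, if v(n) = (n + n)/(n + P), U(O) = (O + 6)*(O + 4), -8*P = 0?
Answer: -34214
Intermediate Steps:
P = 0 (P = -1/8*0 = 0)
U(O) = (4 + O)*(6 + O) (U(O) = (6 + O)*(4 + O) = (4 + O)*(6 + O))
v(n) = 2 (v(n) = (n + n)/(n + 0) = (2*n)/n = 2)
((56 + U(2)) - 63)*v(1) - 34296 = ((56 + (24 + 2**2 + 10*2)) - 63)*2 - 34296 = ((56 + (24 + 4 + 20)) - 63)*2 - 34296 = ((56 + 48) - 63)*2 - 34296 = (104 - 63)*2 - 34296 = 41*2 - 34296 = 82 - 34296 = -34214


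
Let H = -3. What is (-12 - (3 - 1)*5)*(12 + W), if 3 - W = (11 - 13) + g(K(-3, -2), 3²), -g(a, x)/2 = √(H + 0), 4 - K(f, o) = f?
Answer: -374 - 44*I*√3 ≈ -374.0 - 76.21*I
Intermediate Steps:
K(f, o) = 4 - f
g(a, x) = -2*I*√3 (g(a, x) = -2*√(-3 + 0) = -2*I*√3)
W = 5 + 2*I*√3 (W = 3 - ((11 - 13) - 2*I*√3) = 3 - (-2 - 2*I*√3) = 3 + (2 + 2*I*√3) = 5 + 2*I*√3 ≈ 5.0 + 3.4641*I)
(-12 - (3 - 1)*5)*(12 + W) = (-12 - (3 - 1)*5)*(12 + (5 + 2*I*√3)) = (-12 - 2*5)*(17 + 2*I*√3) = (-12 - 1*10)*(17 + 2*I*√3) = (-12 - 10)*(17 + 2*I*√3) = -22*(17 + 2*I*√3) = -374 - 44*I*√3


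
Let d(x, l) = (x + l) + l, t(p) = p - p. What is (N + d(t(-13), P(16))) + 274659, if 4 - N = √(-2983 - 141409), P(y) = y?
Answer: 274695 - 2*I*√36098 ≈ 2.747e+5 - 379.99*I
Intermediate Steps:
t(p) = 0
d(x, l) = x + 2*l (d(x, l) = (l + x) + l = x + 2*l)
N = 4 - 2*I*√36098 (N = 4 - √(-2983 - 141409) = 4 - √(-144392) = 4 - 2*I*√36098 ≈ 4.0 - 379.99*I)
(N + d(t(-13), P(16))) + 274659 = ((4 - 2*I*√36098) + (0 + 2*16)) + 274659 = ((4 - 2*I*√36098) + (0 + 32)) + 274659 = ((4 - 2*I*√36098) + 32) + 274659 = (36 - 2*I*√36098) + 274659 = 274695 - 2*I*√36098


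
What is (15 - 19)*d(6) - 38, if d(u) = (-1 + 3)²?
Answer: -54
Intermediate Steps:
d(u) = 4 (d(u) = 2² = 4)
(15 - 19)*d(6) - 38 = (15 - 19)*4 - 38 = -4*4 - 38 = -16 - 38 = -54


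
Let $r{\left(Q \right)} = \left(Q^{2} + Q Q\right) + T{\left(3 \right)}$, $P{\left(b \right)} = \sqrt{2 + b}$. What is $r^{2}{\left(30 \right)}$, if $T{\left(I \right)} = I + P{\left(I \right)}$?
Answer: $\left(1803 + \sqrt{5}\right)^{2} \approx 3.2589 \cdot 10^{6}$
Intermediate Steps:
$T{\left(I \right)} = I + \sqrt{2 + I}$
$r{\left(Q \right)} = 3 + \sqrt{5} + 2 Q^{2}$ ($r{\left(Q \right)} = \left(Q^{2} + Q Q\right) + \left(3 + \sqrt{2 + 3}\right) = \left(Q^{2} + Q^{2}\right) + \left(3 + \sqrt{5}\right) = 2 Q^{2} + \left(3 + \sqrt{5}\right) = 3 + \sqrt{5} + 2 Q^{2}$)
$r^{2}{\left(30 \right)} = \left(3 + \sqrt{5} + 2 \cdot 30^{2}\right)^{2} = \left(3 + \sqrt{5} + 2 \cdot 900\right)^{2} = \left(3 + \sqrt{5} + 1800\right)^{2} = \left(1803 + \sqrt{5}\right)^{2}$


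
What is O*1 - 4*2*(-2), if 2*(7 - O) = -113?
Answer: 159/2 ≈ 79.500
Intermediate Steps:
O = 127/2 (O = 7 - ½*(-113) = 7 + 113/2 = 127/2 ≈ 63.500)
O*1 - 4*2*(-2) = (127/2)*1 - 4*2*(-2) = 127/2 - 8*(-2) = 127/2 + 16 = 159/2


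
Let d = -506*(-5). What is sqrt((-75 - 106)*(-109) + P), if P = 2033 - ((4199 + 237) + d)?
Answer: 6*sqrt(411) ≈ 121.64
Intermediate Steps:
d = 2530
P = -4933 (P = 2033 - ((4199 + 237) + 2530) = 2033 - (4436 + 2530) = 2033 - 1*6966 = 2033 - 6966 = -4933)
sqrt((-75 - 106)*(-109) + P) = sqrt((-75 - 106)*(-109) - 4933) = sqrt(-181*(-109) - 4933) = sqrt(19729 - 4933) = sqrt(14796) = 6*sqrt(411)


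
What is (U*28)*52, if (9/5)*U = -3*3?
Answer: -7280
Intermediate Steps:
U = -5 (U = 5*(-3*3)/9 = (5/9)*(-9) = -5)
(U*28)*52 = -5*28*52 = -140*52 = -7280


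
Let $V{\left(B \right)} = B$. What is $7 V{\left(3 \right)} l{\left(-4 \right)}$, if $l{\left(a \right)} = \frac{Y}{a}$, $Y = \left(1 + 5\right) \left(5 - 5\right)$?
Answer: $0$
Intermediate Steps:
$Y = 0$ ($Y = 6 \cdot 0 = 0$)
$l{\left(a \right)} = 0$ ($l{\left(a \right)} = \frac{0}{a} = 0$)
$7 V{\left(3 \right)} l{\left(-4 \right)} = 7 \cdot 3 \cdot 0 = 21 \cdot 0 = 0$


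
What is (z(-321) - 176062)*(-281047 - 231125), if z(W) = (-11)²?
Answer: 90112053852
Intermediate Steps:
z(W) = 121
(z(-321) - 176062)*(-281047 - 231125) = (121 - 176062)*(-281047 - 231125) = -175941*(-512172) = 90112053852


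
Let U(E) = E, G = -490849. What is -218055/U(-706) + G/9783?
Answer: 1786692671/6906798 ≈ 258.69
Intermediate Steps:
-218055/U(-706) + G/9783 = -218055/(-706) - 490849/9783 = -218055*(-1/706) - 490849*1/9783 = 218055/706 - 490849/9783 = 1786692671/6906798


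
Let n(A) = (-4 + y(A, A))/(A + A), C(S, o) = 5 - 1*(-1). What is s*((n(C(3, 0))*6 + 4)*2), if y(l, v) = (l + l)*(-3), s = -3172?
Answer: 101504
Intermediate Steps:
y(l, v) = -6*l (y(l, v) = (2*l)*(-3) = -6*l)
C(S, o) = 6 (C(S, o) = 5 + 1 = 6)
n(A) = (-4 - 6*A)/(2*A) (n(A) = (-4 - 6*A)/(A + A) = (-4 - 6*A)/((2*A)) = (-4 - 6*A)*(1/(2*A)) = (-4 - 6*A)/(2*A))
s*((n(C(3, 0))*6 + 4)*2) = -3172*((-3 - 2/6)*6 + 4)*2 = -3172*((-3 - 2*⅙)*6 + 4)*2 = -3172*((-3 - ⅓)*6 + 4)*2 = -3172*(-10/3*6 + 4)*2 = -3172*(-20 + 4)*2 = -(-50752)*2 = -3172*(-32) = 101504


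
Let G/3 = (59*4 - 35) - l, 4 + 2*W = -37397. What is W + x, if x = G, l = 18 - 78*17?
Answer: -28347/2 ≈ -14174.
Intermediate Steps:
W = -37401/2 (W = -2 + (1/2)*(-37397) = -2 - 37397/2 = -37401/2 ≈ -18701.)
l = -1308 (l = 18 - 1326 = -1308)
G = 4527 (G = 3*((59*4 - 35) - 1*(-1308)) = 3*((236 - 35) + 1308) = 3*(201 + 1308) = 3*1509 = 4527)
x = 4527
W + x = -37401/2 + 4527 = -28347/2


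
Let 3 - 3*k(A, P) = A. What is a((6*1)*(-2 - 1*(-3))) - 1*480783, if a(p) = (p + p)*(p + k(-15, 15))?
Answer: -480639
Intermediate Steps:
k(A, P) = 1 - A/3
a(p) = 2*p*(6 + p) (a(p) = (p + p)*(p + (1 - 1/3*(-15))) = (2*p)*(p + (1 + 5)) = (2*p)*(p + 6) = (2*p)*(6 + p) = 2*p*(6 + p))
a((6*1)*(-2 - 1*(-3))) - 1*480783 = 2*((6*1)*(-2 - 1*(-3)))*(6 + (6*1)*(-2 - 1*(-3))) - 1*480783 = 2*(6*(-2 + 3))*(6 + 6*(-2 + 3)) - 480783 = 2*(6*1)*(6 + 6*1) - 480783 = 2*6*(6 + 6) - 480783 = 2*6*12 - 480783 = 144 - 480783 = -480639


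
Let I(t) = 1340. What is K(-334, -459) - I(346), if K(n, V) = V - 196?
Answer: -1995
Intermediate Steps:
K(n, V) = -196 + V
K(-334, -459) - I(346) = (-196 - 459) - 1*1340 = -655 - 1340 = -1995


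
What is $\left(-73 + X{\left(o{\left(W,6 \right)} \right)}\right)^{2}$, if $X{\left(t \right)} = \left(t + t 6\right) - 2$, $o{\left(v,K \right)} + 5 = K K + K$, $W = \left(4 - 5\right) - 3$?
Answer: $33856$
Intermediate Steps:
$W = -4$ ($W = -1 - 3 = -4$)
$o{\left(v,K \right)} = -5 + K + K^{2}$ ($o{\left(v,K \right)} = -5 + \left(K K + K\right) = -5 + \left(K^{2} + K\right) = -5 + \left(K + K^{2}\right) = -5 + K + K^{2}$)
$X{\left(t \right)} = -2 + 7 t$ ($X{\left(t \right)} = \left(t + 6 t\right) - 2 = 7 t - 2 = -2 + 7 t$)
$\left(-73 + X{\left(o{\left(W,6 \right)} \right)}\right)^{2} = \left(-73 - \left(2 - 7 \left(-5 + 6 + 6^{2}\right)\right)\right)^{2} = \left(-73 - \left(2 - 7 \left(-5 + 6 + 36\right)\right)\right)^{2} = \left(-73 + \left(-2 + 7 \cdot 37\right)\right)^{2} = \left(-73 + \left(-2 + 259\right)\right)^{2} = \left(-73 + 257\right)^{2} = 184^{2} = 33856$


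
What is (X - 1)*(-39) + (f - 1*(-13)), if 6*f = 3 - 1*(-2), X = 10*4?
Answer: -9043/6 ≈ -1507.2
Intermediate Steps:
X = 40
f = ⅚ (f = (3 - 1*(-2))/6 = (3 + 2)/6 = (⅙)*5 = ⅚ ≈ 0.83333)
(X - 1)*(-39) + (f - 1*(-13)) = (40 - 1)*(-39) + (⅚ - 1*(-13)) = 39*(-39) + (⅚ + 13) = -1521 + 83/6 = -9043/6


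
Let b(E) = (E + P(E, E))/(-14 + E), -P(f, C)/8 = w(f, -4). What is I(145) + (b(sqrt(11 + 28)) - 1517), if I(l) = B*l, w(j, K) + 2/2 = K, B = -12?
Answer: -511948/157 - 54*sqrt(39)/157 ≈ -3263.0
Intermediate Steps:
w(j, K) = -1 + K
P(f, C) = 40 (P(f, C) = -8*(-1 - 4) = -8*(-5) = 40)
I(l) = -12*l
b(E) = (40 + E)/(-14 + E) (b(E) = (E + 40)/(-14 + E) = (40 + E)/(-14 + E))
I(145) + (b(sqrt(11 + 28)) - 1517) = -12*145 + ((40 + sqrt(11 + 28))/(-14 + sqrt(11 + 28)) - 1517) = -1740 + ((40 + sqrt(39))/(-14 + sqrt(39)) - 1517) = -1740 + (-1517 + (40 + sqrt(39))/(-14 + sqrt(39))) = -3257 + (40 + sqrt(39))/(-14 + sqrt(39))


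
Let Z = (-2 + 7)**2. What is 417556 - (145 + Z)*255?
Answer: 374206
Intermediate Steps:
Z = 25 (Z = 5**2 = 25)
417556 - (145 + Z)*255 = 417556 - (145 + 25)*255 = 417556 - 170*255 = 417556 - 1*43350 = 417556 - 43350 = 374206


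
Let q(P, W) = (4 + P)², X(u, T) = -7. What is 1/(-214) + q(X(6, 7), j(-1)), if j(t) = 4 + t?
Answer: 1925/214 ≈ 8.9953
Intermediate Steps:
1/(-214) + q(X(6, 7), j(-1)) = 1/(-214) + (4 - 7)² = -1/214 + (-3)² = -1/214 + 9 = 1925/214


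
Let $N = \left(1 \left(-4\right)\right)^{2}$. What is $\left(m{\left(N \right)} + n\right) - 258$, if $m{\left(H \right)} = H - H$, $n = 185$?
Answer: $-73$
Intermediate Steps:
$N = 16$ ($N = \left(-4\right)^{2} = 16$)
$m{\left(H \right)} = 0$
$\left(m{\left(N \right)} + n\right) - 258 = \left(0 + 185\right) - 258 = 185 - 258 = -73$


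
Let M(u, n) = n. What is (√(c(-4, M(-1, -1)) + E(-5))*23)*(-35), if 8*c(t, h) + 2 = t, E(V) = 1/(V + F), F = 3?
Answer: -805*I*√5/2 ≈ -900.02*I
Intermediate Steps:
E(V) = 1/(3 + V) (E(V) = 1/(V + 3) = 1/(3 + V))
c(t, h) = -¼ + t/8
(√(c(-4, M(-1, -1)) + E(-5))*23)*(-35) = (√((-¼ + (⅛)*(-4)) + 1/(3 - 5))*23)*(-35) = (√((-¼ - ½) + 1/(-2))*23)*(-35) = (√(-¾ - ½)*23)*(-35) = (√(-5/4)*23)*(-35) = ((I*√5/2)*23)*(-35) = (23*I*√5/2)*(-35) = -805*I*√5/2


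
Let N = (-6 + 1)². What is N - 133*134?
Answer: -17797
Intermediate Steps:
N = 25 (N = (-5)² = 25)
N - 133*134 = 25 - 133*134 = 25 - 17822 = -17797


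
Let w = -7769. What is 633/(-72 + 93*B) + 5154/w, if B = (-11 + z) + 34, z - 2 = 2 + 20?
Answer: -5746423/11132977 ≈ -0.51616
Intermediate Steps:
z = 24 (z = 2 + (2 + 20) = 2 + 22 = 24)
B = 47 (B = (-11 + 24) + 34 = 13 + 34 = 47)
633/(-72 + 93*B) + 5154/w = 633/(-72 + 93*47) + 5154/(-7769) = 633/(-72 + 4371) + 5154*(-1/7769) = 633/4299 - 5154/7769 = 633*(1/4299) - 5154/7769 = 211/1433 - 5154/7769 = -5746423/11132977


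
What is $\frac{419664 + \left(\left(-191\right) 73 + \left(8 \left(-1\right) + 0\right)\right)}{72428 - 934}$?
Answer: $\frac{405713}{71494} \approx 5.6748$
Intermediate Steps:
$\frac{419664 + \left(\left(-191\right) 73 + \left(8 \left(-1\right) + 0\right)\right)}{72428 - 934} = \frac{419664 + \left(-13943 + \left(-8 + 0\right)\right)}{71494} = \left(419664 - 13951\right) \frac{1}{71494} = 405713 \cdot \frac{1}{71494} = \frac{405713}{71494}$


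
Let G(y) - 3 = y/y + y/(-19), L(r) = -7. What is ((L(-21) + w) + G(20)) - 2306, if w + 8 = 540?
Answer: -33783/19 ≈ -1778.1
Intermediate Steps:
w = 532 (w = -8 + 540 = 532)
G(y) = 4 - y/19 (G(y) = 3 + (y/y + y/(-19)) = 3 + (1 + y*(-1/19)) = 3 + (1 - y/19) = 4 - y/19)
((L(-21) + w) + G(20)) - 2306 = ((-7 + 532) + (4 - 1/19*20)) - 2306 = (525 + (4 - 20/19)) - 2306 = (525 + 56/19) - 2306 = 10031/19 - 2306 = -33783/19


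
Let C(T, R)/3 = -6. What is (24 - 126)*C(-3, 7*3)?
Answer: 1836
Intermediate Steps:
C(T, R) = -18 (C(T, R) = 3*(-6) = -18)
(24 - 126)*C(-3, 7*3) = (24 - 126)*(-18) = -102*(-18) = 1836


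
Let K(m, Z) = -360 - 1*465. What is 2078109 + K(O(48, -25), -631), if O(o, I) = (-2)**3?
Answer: 2077284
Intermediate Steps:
O(o, I) = -8
K(m, Z) = -825 (K(m, Z) = -360 - 465 = -825)
2078109 + K(O(48, -25), -631) = 2078109 - 825 = 2077284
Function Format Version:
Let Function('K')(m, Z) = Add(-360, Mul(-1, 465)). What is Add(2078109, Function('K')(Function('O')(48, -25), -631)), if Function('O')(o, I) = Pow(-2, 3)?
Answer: 2077284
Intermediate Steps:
Function('O')(o, I) = -8
Function('K')(m, Z) = -825 (Function('K')(m, Z) = Add(-360, -465) = -825)
Add(2078109, Function('K')(Function('O')(48, -25), -631)) = Add(2078109, -825) = 2077284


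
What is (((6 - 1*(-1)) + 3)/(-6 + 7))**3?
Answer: 1000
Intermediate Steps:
(((6 - 1*(-1)) + 3)/(-6 + 7))**3 = (((6 + 1) + 3)/1)**3 = ((7 + 3)*1)**3 = (10*1)**3 = 10**3 = 1000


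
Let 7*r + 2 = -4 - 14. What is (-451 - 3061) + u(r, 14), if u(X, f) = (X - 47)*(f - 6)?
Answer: -27376/7 ≈ -3910.9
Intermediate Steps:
r = -20/7 (r = -2/7 + (-4 - 14)/7 = -2/7 + (1/7)*(-18) = -2/7 - 18/7 = -20/7 ≈ -2.8571)
u(X, f) = (-47 + X)*(-6 + f)
(-451 - 3061) + u(r, 14) = (-451 - 3061) + (282 - 47*14 - 6*(-20/7) - 20/7*14) = -3512 + (282 - 658 + 120/7 - 40) = -3512 - 2792/7 = -27376/7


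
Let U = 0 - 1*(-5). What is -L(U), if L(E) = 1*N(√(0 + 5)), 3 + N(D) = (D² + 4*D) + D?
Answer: -2 - 5*√5 ≈ -13.180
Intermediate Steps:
N(D) = -3 + D² + 5*D (N(D) = -3 + ((D² + 4*D) + D) = -3 + (D² + 5*D) = -3 + D² + 5*D)
U = 5 (U = 0 + 5 = 5)
L(E) = 2 + 5*√5 (L(E) = 1*(-3 + (√(0 + 5))² + 5*√(0 + 5)) = 1*(-3 + (√5)² + 5*√5) = 1*(-3 + 5 + 5*√5) = 1*(2 + 5*√5) = 2 + 5*√5)
-L(U) = -(2 + 5*√5) = -2 - 5*√5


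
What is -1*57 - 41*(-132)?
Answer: 5355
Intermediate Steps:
-1*57 - 41*(-132) = -57 + 5412 = 5355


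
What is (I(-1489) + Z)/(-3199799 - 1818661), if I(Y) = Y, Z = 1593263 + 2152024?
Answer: -1871899/2509230 ≈ -0.74601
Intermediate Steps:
Z = 3745287
(I(-1489) + Z)/(-3199799 - 1818661) = (-1489 + 3745287)/(-3199799 - 1818661) = 3743798/(-5018460) = 3743798*(-1/5018460) = -1871899/2509230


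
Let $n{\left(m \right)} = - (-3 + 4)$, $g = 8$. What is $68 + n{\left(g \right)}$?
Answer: $67$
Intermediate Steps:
$n{\left(m \right)} = -1$ ($n{\left(m \right)} = \left(-1\right) 1 = -1$)
$68 + n{\left(g \right)} = 68 - 1 = 67$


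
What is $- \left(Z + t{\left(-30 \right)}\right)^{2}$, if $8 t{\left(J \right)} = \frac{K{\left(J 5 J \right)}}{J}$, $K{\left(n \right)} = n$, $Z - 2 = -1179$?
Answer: $- \frac{22877089}{16} \approx -1.4298 \cdot 10^{6}$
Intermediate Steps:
$Z = -1177$ ($Z = 2 - 1179 = -1177$)
$t{\left(J \right)} = \frac{5 J}{8}$ ($t{\left(J \right)} = \frac{J 5 J \frac{1}{J}}{8} = \frac{5 J J \frac{1}{J}}{8} = \frac{5 J^{2} \frac{1}{J}}{8} = \frac{5 J}{8}$)
$- \left(Z + t{\left(-30 \right)}\right)^{2} = - \left(-1177 + \frac{5}{8} \left(-30\right)\right)^{2} = - \left(-1177 - \frac{75}{4}\right)^{2} = - \left(- \frac{4783}{4}\right)^{2} = \left(-1\right) \frac{22877089}{16} = - \frac{22877089}{16}$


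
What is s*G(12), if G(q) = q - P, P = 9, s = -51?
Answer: -153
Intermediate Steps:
G(q) = -9 + q (G(q) = q - 1*9 = q - 9 = -9 + q)
s*G(12) = -51*(-9 + 12) = -51*3 = -153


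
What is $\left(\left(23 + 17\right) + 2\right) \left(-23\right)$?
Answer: $-966$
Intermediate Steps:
$\left(\left(23 + 17\right) + 2\right) \left(-23\right) = \left(40 + 2\right) \left(-23\right) = 42 \left(-23\right) = -966$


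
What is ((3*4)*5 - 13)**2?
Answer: 2209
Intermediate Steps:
((3*4)*5 - 13)**2 = (12*5 - 13)**2 = (60 - 13)**2 = 47**2 = 2209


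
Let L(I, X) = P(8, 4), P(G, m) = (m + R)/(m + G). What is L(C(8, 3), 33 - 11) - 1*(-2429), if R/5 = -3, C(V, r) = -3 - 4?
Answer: 29137/12 ≈ 2428.1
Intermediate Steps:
C(V, r) = -7
R = -15 (R = 5*(-3) = -15)
P(G, m) = (-15 + m)/(G + m) (P(G, m) = (m - 15)/(m + G) = (-15 + m)/(G + m))
L(I, X) = -11/12 (L(I, X) = (-15 + 4)/(8 + 4) = -11/12)
L(C(8, 3), 33 - 11) - 1*(-2429) = -11/12 - 1*(-2429) = -11/12 + 2429 = 29137/12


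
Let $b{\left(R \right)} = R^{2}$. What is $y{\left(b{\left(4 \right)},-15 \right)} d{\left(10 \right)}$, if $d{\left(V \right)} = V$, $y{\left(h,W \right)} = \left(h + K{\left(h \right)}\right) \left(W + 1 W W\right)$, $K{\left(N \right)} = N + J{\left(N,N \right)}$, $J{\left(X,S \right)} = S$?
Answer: $100800$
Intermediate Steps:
$K{\left(N \right)} = 2 N$ ($K{\left(N \right)} = N + N = 2 N$)
$y{\left(h,W \right)} = 3 h \left(W + W^{2}\right)$ ($y{\left(h,W \right)} = \left(h + 2 h\right) \left(W + 1 W W\right) = 3 h \left(W + W W\right) = 3 h \left(W + W^{2}\right)$)
$y{\left(b{\left(4 \right)},-15 \right)} d{\left(10 \right)} = 3 \left(-15\right) 4^{2} \left(1 - 15\right) 10 = 3 \left(-15\right) 16 \left(-14\right) 10 = 10080 \cdot 10 = 100800$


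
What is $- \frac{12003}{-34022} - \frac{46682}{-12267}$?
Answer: $\frac{1735455805}{417347874} \approx 4.1583$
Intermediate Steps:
$- \frac{12003}{-34022} - \frac{46682}{-12267} = \left(-12003\right) \left(- \frac{1}{34022}\right) - - \frac{46682}{12267} = \frac{12003}{34022} + \frac{46682}{12267} = \frac{1735455805}{417347874}$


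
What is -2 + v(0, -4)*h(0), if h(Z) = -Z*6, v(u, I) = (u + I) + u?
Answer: -2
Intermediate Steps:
v(u, I) = I + 2*u (v(u, I) = (I + u) + u = I + 2*u)
h(Z) = -6*Z
-2 + v(0, -4)*h(0) = -2 + (-4 + 2*0)*(-6*0) = -2 + (-4 + 0)*0 = -2 - 4*0 = -2 + 0 = -2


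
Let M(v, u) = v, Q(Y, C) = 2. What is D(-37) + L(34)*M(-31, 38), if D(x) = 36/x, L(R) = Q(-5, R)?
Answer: -2330/37 ≈ -62.973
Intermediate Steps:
L(R) = 2
D(-37) + L(34)*M(-31, 38) = 36/(-37) + 2*(-31) = 36*(-1/37) - 62 = -36/37 - 62 = -2330/37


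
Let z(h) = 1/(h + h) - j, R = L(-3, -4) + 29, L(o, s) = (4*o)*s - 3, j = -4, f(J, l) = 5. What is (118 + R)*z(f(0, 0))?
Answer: 3936/5 ≈ 787.20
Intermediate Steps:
L(o, s) = -3 + 4*o*s (L(o, s) = 4*o*s - 3 = -3 + 4*o*s)
R = 74 (R = (-3 + 4*(-3)*(-4)) + 29 = (-3 + 48) + 29 = 45 + 29 = 74)
z(h) = 4 + 1/(2*h) (z(h) = 1/(h + h) - 1*(-4) = 1/(2*h) + 4 = 4 + 1/(2*h))
(118 + R)*z(f(0, 0)) = (118 + 74)*(4 + (½)/5) = 192*(4 + (½)*(⅕)) = 192*(4 + ⅒) = 192*(41/10) = 3936/5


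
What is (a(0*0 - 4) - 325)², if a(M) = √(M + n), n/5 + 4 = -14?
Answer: (325 - I*√94)² ≈ 1.0553e+5 - 6302.0*I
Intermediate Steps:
n = -90 (n = -20 + 5*(-14) = -20 - 70 = -90)
a(M) = √(-90 + M) (a(M) = √(M - 90) = √(-90 + M))
(a(0*0 - 4) - 325)² = (√(-90 + (0*0 - 4)) - 325)² = (√(-90 + (0 - 4)) - 325)² = (√(-90 - 4) - 325)² = (√(-94) - 325)² = (I*√94 - 325)² = (-325 + I*√94)²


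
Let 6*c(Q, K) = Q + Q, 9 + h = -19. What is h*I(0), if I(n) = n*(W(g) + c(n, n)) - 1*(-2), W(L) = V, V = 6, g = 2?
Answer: -56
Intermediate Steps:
h = -28 (h = -9 - 19 = -28)
W(L) = 6
c(Q, K) = Q/3 (c(Q, K) = (Q + Q)/6 = (2*Q)/6 = Q/3)
I(n) = 2 + n*(6 + n/3) (I(n) = n*(6 + n/3) - 1*(-2) = n*(6 + n/3) + 2 = 2 + n*(6 + n/3))
h*I(0) = -28*(2 + 6*0 + (⅓)*0²) = -28*(2 + 0 + (⅓)*0) = -28*(2 + 0 + 0) = -28*2 = -56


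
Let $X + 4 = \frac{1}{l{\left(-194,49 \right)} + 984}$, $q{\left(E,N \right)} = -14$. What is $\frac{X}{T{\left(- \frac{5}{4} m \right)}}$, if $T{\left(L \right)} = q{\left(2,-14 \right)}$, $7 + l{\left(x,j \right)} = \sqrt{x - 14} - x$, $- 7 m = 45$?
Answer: $\frac{5484625}{19200286} + \frac{2 i \sqrt{13}}{9600143} \approx 0.28565 + 7.5115 \cdot 10^{-7} i$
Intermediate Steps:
$m = - \frac{45}{7}$ ($m = \left(- \frac{1}{7}\right) 45 = - \frac{45}{7} \approx -6.4286$)
$l{\left(x,j \right)} = -7 + \sqrt{-14 + x} - x$ ($l{\left(x,j \right)} = -7 - \left(x - \sqrt{x - 14}\right) = -7 - \left(x - \sqrt{-14 + x}\right) = -7 + \sqrt{-14 + x} - x$)
$T{\left(L \right)} = -14$
$X = -4 + \frac{1}{1171 + 4 i \sqrt{13}}$ ($X = -4 + \frac{1}{\left(-7 + \sqrt{-14 - 194} - -194\right) + 984} = -4 + \frac{1}{\left(-7 + \sqrt{-208} + 194\right) + 984} = -4 + \frac{1}{\left(-7 + 4 i \sqrt{13} + 194\right) + 984} = -4 + \frac{1}{\left(187 + 4 i \sqrt{13}\right) + 984} = -4 + \frac{1}{1171 + 4 i \sqrt{13}} \approx -3.9991 - 1.0516 \cdot 10^{-5} i$)
$\frac{X}{T{\left(- \frac{5}{4} m \right)}} = \frac{\frac{1}{- 1171 i + 4 \sqrt{13}} \left(- 16 \sqrt{13} + 4683 i\right)}{-14} = \frac{- 16 \sqrt{13} + 4683 i}{- 1171 i + 4 \sqrt{13}} \left(- \frac{1}{14}\right) = - \frac{- 16 \sqrt{13} + 4683 i}{14 \left(- 1171 i + 4 \sqrt{13}\right)}$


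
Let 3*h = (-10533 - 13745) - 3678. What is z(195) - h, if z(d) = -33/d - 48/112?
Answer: 12719164/1365 ≈ 9318.1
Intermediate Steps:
h = -27956/3 (h = ((-10533 - 13745) - 3678)/3 = (-24278 - 3678)/3 = (⅓)*(-27956) = -27956/3 ≈ -9318.7)
z(d) = -3/7 - 33/d (z(d) = -33/d - 48*1/112 = -33/d - 3/7 = -3/7 - 33/d)
z(195) - h = (-3/7 - 33/195) - 1*(-27956/3) = (-3/7 - 33*1/195) + 27956/3 = (-3/7 - 11/65) + 27956/3 = -272/455 + 27956/3 = 12719164/1365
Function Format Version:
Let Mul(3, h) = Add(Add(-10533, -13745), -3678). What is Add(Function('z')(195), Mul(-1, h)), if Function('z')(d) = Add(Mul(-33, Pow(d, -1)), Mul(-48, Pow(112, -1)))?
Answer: Rational(12719164, 1365) ≈ 9318.1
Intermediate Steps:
h = Rational(-27956, 3) (h = Mul(Rational(1, 3), Add(Add(-10533, -13745), -3678)) = Mul(Rational(1, 3), Add(-24278, -3678)) = Mul(Rational(1, 3), -27956) = Rational(-27956, 3) ≈ -9318.7)
Function('z')(d) = Add(Rational(-3, 7), Mul(-33, Pow(d, -1))) (Function('z')(d) = Add(Mul(-33, Pow(d, -1)), Mul(-48, Rational(1, 112))) = Add(Mul(-33, Pow(d, -1)), Rational(-3, 7)) = Add(Rational(-3, 7), Mul(-33, Pow(d, -1))))
Add(Function('z')(195), Mul(-1, h)) = Add(Add(Rational(-3, 7), Mul(-33, Pow(195, -1))), Mul(-1, Rational(-27956, 3))) = Add(Add(Rational(-3, 7), Mul(-33, Rational(1, 195))), Rational(27956, 3)) = Add(Add(Rational(-3, 7), Rational(-11, 65)), Rational(27956, 3)) = Add(Rational(-272, 455), Rational(27956, 3)) = Rational(12719164, 1365)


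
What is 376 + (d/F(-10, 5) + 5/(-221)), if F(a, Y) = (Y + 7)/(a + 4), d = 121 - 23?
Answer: 72262/221 ≈ 326.98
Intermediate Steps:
d = 98
F(a, Y) = (7 + Y)/(4 + a)
376 + (d/F(-10, 5) + 5/(-221)) = 376 + (98/(((7 + 5)/(4 - 10))) + 5/(-221)) = 376 + (98/((12/(-6))) + 5*(-1/221)) = 376 + (98/((-1/6*12)) - 5/221) = 376 + (98/(-2) - 5/221) = 376 + (98*(-1/2) - 5/221) = 376 + (-49 - 5/221) = 376 - 10834/221 = 72262/221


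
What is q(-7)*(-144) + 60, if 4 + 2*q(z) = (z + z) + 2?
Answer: 1212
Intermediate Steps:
q(z) = -1 + z (q(z) = -2 + ((z + z) + 2)/2 = -2 + (2*z + 2)/2 = -2 + (2 + 2*z)/2 = -2 + (1 + z) = -1 + z)
q(-7)*(-144) + 60 = (-1 - 7)*(-144) + 60 = -8*(-144) + 60 = 1152 + 60 = 1212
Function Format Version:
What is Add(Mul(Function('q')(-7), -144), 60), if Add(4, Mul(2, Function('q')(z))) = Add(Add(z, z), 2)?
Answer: 1212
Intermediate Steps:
Function('q')(z) = Add(-1, z) (Function('q')(z) = Add(-2, Mul(Rational(1, 2), Add(Add(z, z), 2))) = Add(-2, Mul(Rational(1, 2), Add(Mul(2, z), 2))) = Add(-2, Mul(Rational(1, 2), Add(2, Mul(2, z)))) = Add(-2, Add(1, z)) = Add(-1, z))
Add(Mul(Function('q')(-7), -144), 60) = Add(Mul(Add(-1, -7), -144), 60) = Add(Mul(-8, -144), 60) = Add(1152, 60) = 1212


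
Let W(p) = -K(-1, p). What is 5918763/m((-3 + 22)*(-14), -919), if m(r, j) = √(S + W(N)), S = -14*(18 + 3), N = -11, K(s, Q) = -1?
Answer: -5918763*I*√293/293 ≈ -3.4578e+5*I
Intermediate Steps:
W(p) = 1 (W(p) = -1*(-1) = 1)
S = -294 (S = -14*21 = -294)
m(r, j) = I*√293 (m(r, j) = √(-294 + 1) = √(-293) = I*√293)
5918763/m((-3 + 22)*(-14), -919) = 5918763/((I*√293)) = 5918763*(-I*√293/293) = -5918763*I*√293/293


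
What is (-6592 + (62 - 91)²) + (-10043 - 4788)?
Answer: -20582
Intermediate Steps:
(-6592 + (62 - 91)²) + (-10043 - 4788) = (-6592 + (-29)²) - 14831 = (-6592 + 841) - 14831 = -5751 - 14831 = -20582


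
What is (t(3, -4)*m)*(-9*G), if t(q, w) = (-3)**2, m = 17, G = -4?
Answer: 5508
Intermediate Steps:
t(q, w) = 9
(t(3, -4)*m)*(-9*G) = (9*17)*(-9*(-4)) = 153*36 = 5508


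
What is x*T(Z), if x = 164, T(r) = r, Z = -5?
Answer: -820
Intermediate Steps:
x*T(Z) = 164*(-5) = -820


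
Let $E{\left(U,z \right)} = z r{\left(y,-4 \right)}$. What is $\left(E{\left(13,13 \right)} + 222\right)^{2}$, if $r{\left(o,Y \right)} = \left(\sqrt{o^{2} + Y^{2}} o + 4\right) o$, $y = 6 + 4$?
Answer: $196590564 + 3858400 \sqrt{29} \approx 2.1737 \cdot 10^{8}$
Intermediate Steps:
$y = 10$
$r{\left(o,Y \right)} = o \left(4 + o \sqrt{Y^{2} + o^{2}}\right)$ ($r{\left(o,Y \right)} = \left(\sqrt{Y^{2} + o^{2}} o + 4\right) o = \left(o \sqrt{Y^{2} + o^{2}} + 4\right) o = \left(4 + o \sqrt{Y^{2} + o^{2}}\right) o = o \left(4 + o \sqrt{Y^{2} + o^{2}}\right)$)
$E{\left(U,z \right)} = z \left(40 + 200 \sqrt{29}\right)$ ($E{\left(U,z \right)} = z 10 \left(4 + 10 \sqrt{\left(-4\right)^{2} + 10^{2}}\right) = z 10 \left(4 + 10 \sqrt{16 + 100}\right) = z 10 \left(4 + 10 \sqrt{116}\right) = z 10 \left(4 + 10 \cdot 2 \sqrt{29}\right) = z 10 \left(4 + 20 \sqrt{29}\right) = z \left(40 + 200 \sqrt{29}\right)$)
$\left(E{\left(13,13 \right)} + 222\right)^{2} = \left(40 \cdot 13 \left(1 + 5 \sqrt{29}\right) + 222\right)^{2} = \left(\left(520 + 2600 \sqrt{29}\right) + 222\right)^{2} = \left(742 + 2600 \sqrt{29}\right)^{2}$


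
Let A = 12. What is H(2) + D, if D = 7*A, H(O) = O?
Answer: 86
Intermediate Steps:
D = 84 (D = 7*12 = 84)
H(2) + D = 2 + 84 = 86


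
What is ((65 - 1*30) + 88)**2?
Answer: 15129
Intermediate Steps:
((65 - 1*30) + 88)**2 = ((65 - 30) + 88)**2 = (35 + 88)**2 = 123**2 = 15129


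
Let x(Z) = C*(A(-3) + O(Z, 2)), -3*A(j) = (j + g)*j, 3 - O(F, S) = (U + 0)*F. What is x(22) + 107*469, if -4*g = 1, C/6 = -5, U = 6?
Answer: 108301/2 ≈ 54151.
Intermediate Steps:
C = -30 (C = 6*(-5) = -30)
g = -¼ (g = -¼*1 = -¼ ≈ -0.25000)
O(F, S) = 3 - 6*F (O(F, S) = 3 - (6 + 0)*F = 3 - 6*F)
A(j) = -j*(-¼ + j)/3 (A(j) = -(j - ¼)*j/3 = -(-¼ + j)*j/3 = -j*(-¼ + j)/3)
x(Z) = 15/2 + 180*Z (x(Z) = -30*((1/12)*(-3)*(1 - 4*(-3)) + (3 - 6*Z)) = -30*((1/12)*(-3)*(1 + 12) + (3 - 6*Z)) = -30*((1/12)*(-3)*13 + (3 - 6*Z)) = -30*(-13/4 + (3 - 6*Z)) = -30*(-¼ - 6*Z) = 15/2 + 180*Z)
x(22) + 107*469 = (15/2 + 180*22) + 107*469 = (15/2 + 3960) + 50183 = 7935/2 + 50183 = 108301/2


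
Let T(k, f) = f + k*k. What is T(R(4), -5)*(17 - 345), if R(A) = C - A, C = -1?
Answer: -6560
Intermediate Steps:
R(A) = -1 - A
T(k, f) = f + k²
T(R(4), -5)*(17 - 345) = (-5 + (-1 - 1*4)²)*(17 - 345) = (-5 + (-1 - 4)²)*(-328) = (-5 + (-5)²)*(-328) = (-5 + 25)*(-328) = 20*(-328) = -6560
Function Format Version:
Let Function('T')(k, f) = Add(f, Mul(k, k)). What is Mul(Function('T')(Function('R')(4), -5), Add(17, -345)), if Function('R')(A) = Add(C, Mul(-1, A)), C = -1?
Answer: -6560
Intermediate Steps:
Function('R')(A) = Add(-1, Mul(-1, A))
Function('T')(k, f) = Add(f, Pow(k, 2))
Mul(Function('T')(Function('R')(4), -5), Add(17, -345)) = Mul(Add(-5, Pow(Add(-1, Mul(-1, 4)), 2)), Add(17, -345)) = Mul(Add(-5, Pow(Add(-1, -4), 2)), -328) = Mul(Add(-5, Pow(-5, 2)), -328) = Mul(Add(-5, 25), -328) = Mul(20, -328) = -6560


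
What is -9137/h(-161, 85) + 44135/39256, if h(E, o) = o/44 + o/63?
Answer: -141980756537/51004760 ≈ -2783.7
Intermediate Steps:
h(E, o) = 107*o/2772 (h(E, o) = o*(1/44) + o*(1/63) = o/44 + o/63 = 107*o/2772)
-9137/h(-161, 85) + 44135/39256 = -9137/((107/2772)*85) + 44135/39256 = -9137/9095/2772 + 44135*(1/39256) = -9137*2772/9095 + 6305/5608 = -25327764/9095 + 6305/5608 = -141980756537/51004760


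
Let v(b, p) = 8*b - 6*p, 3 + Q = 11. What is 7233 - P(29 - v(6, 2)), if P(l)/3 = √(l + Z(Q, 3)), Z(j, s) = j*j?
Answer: 7233 - 3*√57 ≈ 7210.4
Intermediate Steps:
Q = 8 (Q = -3 + 11 = 8)
v(b, p) = -6*p + 8*b
Z(j, s) = j²
P(l) = 3*√(64 + l) (P(l) = 3*√(l + 8²) = 3*√(l + 64) = 3*√(64 + l))
7233 - P(29 - v(6, 2)) = 7233 - 3*√(64 + (29 - (-6*2 + 8*6))) = 7233 - 3*√(64 + (29 - (-12 + 48))) = 7233 - 3*√(64 + (29 - 1*36)) = 7233 - 3*√(64 + (29 - 36)) = 7233 - 3*√(64 - 7) = 7233 - 3*√57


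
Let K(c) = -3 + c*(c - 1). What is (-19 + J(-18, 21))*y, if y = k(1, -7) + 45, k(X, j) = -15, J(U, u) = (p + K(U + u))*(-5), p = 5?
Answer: -1770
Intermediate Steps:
K(c) = -3 + c*(-1 + c)
J(U, u) = -10 - 5*(U + u)² + 5*U + 5*u (J(U, u) = (5 + (-3 + (U + u)² - (U + u)))*(-5) = (5 + (-3 + (U + u)² + (-U - u)))*(-5) = (5 + (-3 + (U + u)² - U - u))*(-5) = (2 + (U + u)² - U - u)*(-5) = -10 - 5*(U + u)² + 5*U + 5*u)
y = 30 (y = -15 + 45 = 30)
(-19 + J(-18, 21))*y = (-19 + (-10 - 5*(-18 + 21)² + 5*(-18) + 5*21))*30 = (-19 + (-10 - 5*3² - 90 + 105))*30 = (-19 + (-10 - 5*9 - 90 + 105))*30 = (-19 + (-10 - 45 - 90 + 105))*30 = (-19 - 40)*30 = -59*30 = -1770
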